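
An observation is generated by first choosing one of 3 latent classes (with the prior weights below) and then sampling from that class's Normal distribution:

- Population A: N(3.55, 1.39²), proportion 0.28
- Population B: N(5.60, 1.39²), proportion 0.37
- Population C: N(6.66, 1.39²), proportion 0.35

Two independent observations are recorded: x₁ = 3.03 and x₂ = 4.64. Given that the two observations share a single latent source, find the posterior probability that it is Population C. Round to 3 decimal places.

0.016

Posterior ∝ prior × likelihood, so P(k | x) ∝ π_k f_k(x); normalise over all components.
Since both observations come from the same component, the likelihood for component k is f_k(x₁)·f_k(x₂).
  L_A = [0.267612] × [0.21104] = 0.0564769
  L_B = [0.0519488] × [0.226109] = 0.0117461
  L_C = [0.00948317] × [0.0998395] = 0.000946795
Prior × likelihood for each component:
  π_A·L_A = 0.28 × 0.0564769 = 0.0158135
  π_B·L_B = 0.37 × 0.0117461 = 0.00434605
  π_C·L_C = 0.35 × 0.000946795 = 0.000331378
Evidence: 0.0158135 + 0.00434605 + 0.000331378 = 0.020491
So the posterior for Population C is 0.000331378 / 0.020491 ≈ 0.016.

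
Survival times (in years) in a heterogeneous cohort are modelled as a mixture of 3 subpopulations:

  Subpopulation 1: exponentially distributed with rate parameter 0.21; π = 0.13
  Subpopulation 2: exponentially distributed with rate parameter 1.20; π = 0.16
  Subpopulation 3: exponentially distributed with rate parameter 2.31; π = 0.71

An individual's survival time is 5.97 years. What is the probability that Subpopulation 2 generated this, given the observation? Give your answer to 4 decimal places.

P(component k | x) = P(Z=k)·f_k(x) / marginal(x), where marginal(x) = Σ_j P(Z=j)·f_j(x).
Evaluate each component's likelihood at the observed value:
  p_1 = 0.0599438
  p_2 = 0.000928743
  p_3 = 2.36803e-06
Prior × likelihood for each component:
  P(Z=1)·p_1 = 0.13 × 0.0599438 = 0.00779269
  P(Z=2)·p_2 = 0.16 × 0.000928743 = 0.000148599
  P(Z=3)·p_3 = 0.71 × 2.36803e-06 = 1.6813e-06
Normaliser: 0.00779269 + 0.000148599 + 1.6813e-06 = 0.00794297
So the posterior for Subpopulation 2 is 0.000148599 / 0.00794297 ≈ 0.0187.

0.0187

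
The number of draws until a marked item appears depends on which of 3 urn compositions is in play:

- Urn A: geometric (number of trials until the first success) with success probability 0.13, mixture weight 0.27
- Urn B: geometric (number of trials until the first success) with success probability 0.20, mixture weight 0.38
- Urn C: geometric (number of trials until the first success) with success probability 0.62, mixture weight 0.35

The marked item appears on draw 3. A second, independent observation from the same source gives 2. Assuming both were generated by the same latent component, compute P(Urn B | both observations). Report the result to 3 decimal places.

0.428

The responsibility of component k is π_k f_k(x) divided by Σ_j π_j f_j(x).
Since both observations come from the same component, the likelihood for component k is f_k(x₁)·f_k(x₂).
  p_A = [0.13·(1−0.13)^2 = 0.13·0.7569 = 0.098397] × [0.1131] = 0.0111287
  p_B = [0.20·(1−0.20)^2 = 0.20·0.64 = 0.128] × [0.16] = 0.02048
  p_C = [0.62·(1−0.62)^2 = 0.62·0.1444 = 0.089528] × [0.2356] = 0.0210928
Prior × likelihood for each component:
  π_A·p_A = 0.27 × 0.0111287 = 0.00300475
  π_B·p_B = 0.38 × 0.02048 = 0.0077824
  π_C·p_C = 0.35 × 0.0210928 = 0.00738248
Normaliser: 0.00300475 + 0.0077824 + 0.00738248 = 0.0181696
Responsibility of Urn B: 0.0077824 / 0.0181696 ≈ 0.428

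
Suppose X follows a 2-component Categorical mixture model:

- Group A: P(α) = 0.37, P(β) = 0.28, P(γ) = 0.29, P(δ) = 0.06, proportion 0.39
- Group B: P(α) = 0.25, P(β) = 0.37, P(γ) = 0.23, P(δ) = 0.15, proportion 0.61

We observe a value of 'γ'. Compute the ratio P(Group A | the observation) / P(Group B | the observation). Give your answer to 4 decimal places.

0.8061

Since P(k|x) ∝ π_k f_k(x), the posterior odds are π_i f_i(x) / (π_j f_j(x)).
Categorical probabilities:
  p_A = P(γ | comp) = 0.29
  p_B = P(γ | comp) = 0.23
Odds = (0.39/0.61) × (0.29/0.23) = 0.639344 × 1.26087 ≈ 0.8061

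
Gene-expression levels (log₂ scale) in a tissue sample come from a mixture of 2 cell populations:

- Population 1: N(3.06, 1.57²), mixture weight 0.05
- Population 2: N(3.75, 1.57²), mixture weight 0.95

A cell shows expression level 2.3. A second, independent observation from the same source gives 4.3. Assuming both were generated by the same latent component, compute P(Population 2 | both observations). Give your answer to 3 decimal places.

0.947

The responsibility of component k is π_k f_k(x) divided by Σ_j π_j f_j(x).
Since both observations come from the same component, the likelihood for component k is f_k(x₁)·f_k(x₂).
  f_1 = [(1/(1.57·√(2π)))·exp(−(2.3−3.06)²/(2·1.57²)) = 0.254103·exp(-0.11716) = 0.226009] × [0.186018] = 0.0420417
  f_2 = [(1/(1.57·√(2π)))·exp(−(2.3−3.75)²/(2·1.57²)) = 0.254103·exp(-0.42649) = 0.165878] × [0.23898] = 0.0396415
Unnormalised posteriors:
  π_1·f_1 = 0.05 × 0.0420417 = 0.00210209
  π_2·f_2 = 0.95 × 0.0396415 = 0.0376595
Sum: 0.00210209 + 0.0376595 = 0.0397616
P(Population 2 | x₁,x₂) = 0.0376595 / 0.0397616 ≈ 0.947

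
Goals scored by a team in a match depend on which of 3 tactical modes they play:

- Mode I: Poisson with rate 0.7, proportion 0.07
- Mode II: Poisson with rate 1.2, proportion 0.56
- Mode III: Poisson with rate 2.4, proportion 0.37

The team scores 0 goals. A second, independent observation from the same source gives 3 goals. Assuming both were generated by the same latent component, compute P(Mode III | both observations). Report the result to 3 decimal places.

By Bayes' theorem, P(k | x) = π_k f_k(x) / Σ_j π_j f_j(x).
Since both observations come from the same component, the likelihood for component k is f_k(x₁)·f_k(x₂).
  p_I = [0.496585] × [0.0283881] = 0.0140971
  p_II = [0.301194] × [0.0867439] = 0.0261268
  p_III = [0.090718] × [0.209014] = 0.0189613
Weight by the priors:
  π_I·p_I = 0.07 × 0.0140971 = 0.000986799
  π_II·p_II = 0.56 × 0.0261268 = 0.014631
  π_III·p_III = 0.37 × 0.0189613 = 0.00701569
Denominator: 0.000986799 + 0.014631 + 0.00701569 = 0.0226335
Responsibility of Mode III: 0.00701569 / 0.0226335 ≈ 0.310

0.310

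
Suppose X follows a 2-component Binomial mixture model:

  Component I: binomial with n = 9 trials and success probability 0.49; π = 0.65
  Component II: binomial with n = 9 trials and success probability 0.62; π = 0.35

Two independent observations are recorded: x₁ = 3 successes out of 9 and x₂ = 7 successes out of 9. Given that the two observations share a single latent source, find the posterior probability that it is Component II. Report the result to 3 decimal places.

By Bayes' theorem, P(k | x) = π_k f_k(x) / Σ_j π_j f_j(x).
Since both observations come from the same component, the likelihood for component k is f_k(x₁)·f_k(x₂).
  p_I = [0.173896] × [0.0635061] = 0.0110434
  p_II = [0.0602776] × [0.183068] = 0.0110349
Unnormalised posteriors:
  π_I·p_I = 0.65 × 0.0110434 = 0.00717823
  π_II·p_II = 0.35 × 0.0110349 = 0.00386221
Marginal: 0.00717823 + 0.00386221 = 0.0110404
So the posterior for Component II is 0.00386221 / 0.0110404 ≈ 0.350.

0.350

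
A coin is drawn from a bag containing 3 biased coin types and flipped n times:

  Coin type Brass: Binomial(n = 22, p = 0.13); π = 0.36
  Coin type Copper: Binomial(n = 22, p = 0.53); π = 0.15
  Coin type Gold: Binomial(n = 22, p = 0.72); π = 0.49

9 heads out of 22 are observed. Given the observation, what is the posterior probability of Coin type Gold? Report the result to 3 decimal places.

P(component k | x) = P(Z=k)·f_k(x) / marginal(x), where marginal(x) = Σ_j P(Z=j)·f_j(x).
Component likelihoods at x = 9 heads out of 22:
  p_Brass = C(22,9)·0.13^9·0.87^13 = 497420·1.06045e-08·0.163588 = 0.000862906
  p_Copper = C(22,9)·0.53^9·0.47^13 = 497420·0.00329976·5.461e-05 = 0.0896351
  p_Gold = C(22,9)·0.72^9·0.28^13 = 497420·0.0519987·6.50211e-08 = 0.00168178
Prior × likelihood for each component:
  P(Z=Brass)·p_Brass = 0.36 × 0.000862906 = 0.000310646
  P(Z=Copper)·p_Copper = 0.15 × 0.0896351 = 0.0134453
  P(Z=Gold)·p_Gold = 0.49 × 0.00168178 = 0.000824074
Evidence: 0.000310646 + 0.0134453 + 0.000824074 = 0.01458
P(Coin type Gold | x) = 0.000824074 / 0.01458 ≈ 0.057

0.057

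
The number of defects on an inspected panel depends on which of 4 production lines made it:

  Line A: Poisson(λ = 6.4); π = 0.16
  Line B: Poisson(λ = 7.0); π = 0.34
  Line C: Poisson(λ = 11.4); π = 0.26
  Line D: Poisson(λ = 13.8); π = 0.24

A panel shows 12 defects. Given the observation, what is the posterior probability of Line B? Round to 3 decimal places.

0.138

P(component k | x) = π_k·f_k(x) / marginal(x), where marginal(x) = Σ_j π_j·f_j(x).
Evaluate each component's likelihood at the observed value:
  f_A = e^(−6.4)·6.4^12/12! = 0.0163809
  f_B = e^(−7.0)·7.0^12/12! = 0.0263498
  f_C = e^(−11.4)·11.4^12/12! = 0.112607
  f_D = e^(−13.8)·13.8^12/12! = 0.101146
Multiply by the mixture weights:
  π_A·f_A = 0.16 × 0.0163809 = 0.00262095
  π_B·f_B = 0.34 × 0.0263498 = 0.00895895
  π_C·f_C = 0.26 × 0.112607 = 0.0292777
  π_D·f_D = 0.24 × 0.101146 = 0.024275
Normaliser: 0.00262095 + 0.00895895 + 0.0292777 + 0.024275 = 0.0651326
So the posterior for Line B is 0.00895895 / 0.0651326 ≈ 0.138.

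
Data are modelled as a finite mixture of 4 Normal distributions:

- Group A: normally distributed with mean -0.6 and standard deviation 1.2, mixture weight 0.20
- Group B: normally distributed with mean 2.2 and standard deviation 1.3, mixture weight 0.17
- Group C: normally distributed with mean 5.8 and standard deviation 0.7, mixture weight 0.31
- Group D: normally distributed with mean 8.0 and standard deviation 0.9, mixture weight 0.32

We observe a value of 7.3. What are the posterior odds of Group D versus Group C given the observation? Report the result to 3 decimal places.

Since P(k|x) ∝ P(Z=k) f_k(x), the posterior odds are P(Z=i) f_i(x) / (P(Z=j) f_j(x)).
Evaluate each component's likelihood at the observed value:
  L_A = (1/(1.2·√(2π)))·exp(−(7.3−-0.6)²/(2·1.2²)) = 0.332452·exp(-21.67014) = 1.28975e-10
  L_B = (1/(1.3·√(2π)))·exp(−(7.3−2.2)²/(2·1.3²)) = 0.306879·exp(-7.69527) = 0.000139622
  L_C = (1/(0.7·√(2π)))·exp(−(7.3−5.8)²/(2·0.7²)) = 0.569918·exp(-2.29592) = 0.057373
  L_D = (1/(0.9·√(2π)))·exp(−(7.3−8.0)²/(2·0.9²)) = 0.443269·exp(-0.30247) = 0.327572
Posterior odds = (P(Z=D)·L_D) / (P(Z=C)·L_C) = (0.32·0.327572) / (0.31·0.057373) = 0.104823 / 0.0177856 ≈ 5.894

5.894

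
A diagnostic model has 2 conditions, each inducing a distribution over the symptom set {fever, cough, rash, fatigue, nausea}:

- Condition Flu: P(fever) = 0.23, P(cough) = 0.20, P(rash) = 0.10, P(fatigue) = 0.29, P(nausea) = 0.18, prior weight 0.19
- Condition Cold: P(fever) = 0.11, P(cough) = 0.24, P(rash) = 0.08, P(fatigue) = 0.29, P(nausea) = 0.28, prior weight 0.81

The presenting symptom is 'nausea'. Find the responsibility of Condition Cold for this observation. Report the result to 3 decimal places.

0.869

By Bayes' theorem, P(k | x) = P(Z=k) f_k(x) / Σ_j P(Z=j) f_j(x).
Component likelihoods at x = 'nausea':
  f_Flu = 0.18
  f_Cold = 0.28
Multiply by the mixture weights:
  P(Z=Flu)·f_Flu = 0.19 × 0.18 = 0.0342
  P(Z=Cold)·f_Cold = 0.81 × 0.28 = 0.2268
Marginal: 0.0342 + 0.2268 = 0.261
P(Condition Cold | x) = 0.2268 / 0.261 ≈ 0.869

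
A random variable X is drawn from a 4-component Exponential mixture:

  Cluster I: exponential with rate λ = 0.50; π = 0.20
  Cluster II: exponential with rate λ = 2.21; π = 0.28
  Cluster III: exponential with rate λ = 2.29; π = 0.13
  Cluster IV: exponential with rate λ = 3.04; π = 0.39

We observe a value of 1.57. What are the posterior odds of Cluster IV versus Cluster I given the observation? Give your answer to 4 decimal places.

Only the two components matter; the odds are (π_i f_i(x)) / (π_j f_j(x)).
Component likelihoods at x = 1.57:
  p_I = 0.50·e^(−0.50·1.57) = 0.50·e^(−0.7850) = 0.22806
  p_II = 2.21·e^(−2.21·1.57) = 2.21·e^(−3.4697) = 0.0687893
  p_III = 2.29·e^(−2.29·1.57) = 2.29·e^(−3.5953) = 0.0628661
  p_IV = 3.04·e^(−3.04·1.57) = 3.04·e^(−4.7728) = 0.0257083
Odds = (0.39/0.20) × (0.0257083/0.22806) = 1.95 × 0.112726 ≈ 0.2198

0.2198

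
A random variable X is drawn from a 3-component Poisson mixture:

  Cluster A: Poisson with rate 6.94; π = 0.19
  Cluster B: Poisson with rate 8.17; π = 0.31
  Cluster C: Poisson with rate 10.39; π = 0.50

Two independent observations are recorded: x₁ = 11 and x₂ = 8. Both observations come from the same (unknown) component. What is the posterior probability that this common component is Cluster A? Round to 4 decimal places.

0.1024

The responsibility of component k is w_k f_k(x) divided by Σ_j w_j f_j(x).
Since both observations come from the same component, the likelihood for component k is f_k(x₁)·f_k(x₂).
  f_A = [0.043631] × [0.129226] = 0.00563828
  f_B = [0.076754] × [0.139338] = 0.0106948
  f_C = [0.117299] × [0.103534] = 0.0121445
Unnormalised posteriors:
  w_A·f_A = 0.19 × 0.00563828 = 0.00107127
  w_B·f_B = 0.31 × 0.0106948 = 0.00331538
  w_C·f_C = 0.50 × 0.0121445 = 0.00607225
Evidence: 0.00107127 + 0.00331538 + 0.00607225 = 0.0104589
Responsibility of Cluster A: 0.00107127 / 0.0104589 ≈ 0.1024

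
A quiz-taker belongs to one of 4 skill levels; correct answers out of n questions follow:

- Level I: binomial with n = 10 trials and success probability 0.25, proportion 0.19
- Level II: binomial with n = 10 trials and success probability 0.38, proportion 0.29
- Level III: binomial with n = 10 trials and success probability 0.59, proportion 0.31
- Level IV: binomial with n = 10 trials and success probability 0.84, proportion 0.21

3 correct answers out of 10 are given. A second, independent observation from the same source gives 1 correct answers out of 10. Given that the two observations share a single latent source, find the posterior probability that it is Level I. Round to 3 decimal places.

Apply Bayes' rule: the posterior for each component is proportional to its prior times its likelihood at x.
Since both observations come from the same component, the likelihood for component k is f_k(x₁)·f_k(x₂).
  p_I = [0.250282] × [0.187712] = 0.0469809
  p_II = [0.231886] × [0.0514409] = 0.0119284
  p_III = [0.0479981] × [0.00193155] = 9.27109e-05
  p_IV = [0.000190923] × [5.77244e-07] = 1.10209e-10
Multiply by the mixture weights:
  π_I·p_I = 0.19 × 0.0469809 = 0.00892637
  π_II·p_II = 0.29 × 0.0119284 = 0.00345924
  π_III·p_III = 0.31 × 9.27109e-05 = 2.87404e-05
  π_IV·p_IV = 0.21 × 1.10209e-10 = 2.31439e-11
Sum: 0.00892637 + 0.00345924 + 2.87404e-05 + 2.31439e-11 = 0.0124144
P(Level I | x₁, x₂) ≈ 0.719

0.719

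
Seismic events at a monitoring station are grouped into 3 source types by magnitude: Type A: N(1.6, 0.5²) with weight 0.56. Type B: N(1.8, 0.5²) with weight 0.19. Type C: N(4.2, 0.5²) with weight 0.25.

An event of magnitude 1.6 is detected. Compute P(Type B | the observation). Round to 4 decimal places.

Apply Bayes' rule: the posterior for each component is proportional to its prior times its likelihood at x.
Component likelihoods at x = 1.6:
  L_A = (1/(0.5·√(2π)))·exp(−(1.6−1.6)²/(2·0.5²)) = 0.797885·exp(-0.00000) = 0.797885
  L_B = (1/(0.5·√(2π)))·exp(−(1.6−1.8)²/(2·0.5²)) = 0.797885·exp(-0.08000) = 0.73654
  L_C = (1/(0.5·√(2π)))·exp(−(1.6−4.2)²/(2·0.5²)) = 0.797885·exp(-13.52000) = 1.07221e-06
Weight by the priors:
  π_A·L_A = 0.56 × 0.797885 = 0.446815
  π_B·L_B = 0.19 × 0.73654 = 0.139943
  π_C·L_C = 0.25 × 1.07221e-06 = 2.68052e-07
Sum: 0.446815 + 0.139943 + 2.68052e-07 = 0.586758
Responsibility of Type B: 0.139943 / 0.586758 ≈ 0.2385

0.2385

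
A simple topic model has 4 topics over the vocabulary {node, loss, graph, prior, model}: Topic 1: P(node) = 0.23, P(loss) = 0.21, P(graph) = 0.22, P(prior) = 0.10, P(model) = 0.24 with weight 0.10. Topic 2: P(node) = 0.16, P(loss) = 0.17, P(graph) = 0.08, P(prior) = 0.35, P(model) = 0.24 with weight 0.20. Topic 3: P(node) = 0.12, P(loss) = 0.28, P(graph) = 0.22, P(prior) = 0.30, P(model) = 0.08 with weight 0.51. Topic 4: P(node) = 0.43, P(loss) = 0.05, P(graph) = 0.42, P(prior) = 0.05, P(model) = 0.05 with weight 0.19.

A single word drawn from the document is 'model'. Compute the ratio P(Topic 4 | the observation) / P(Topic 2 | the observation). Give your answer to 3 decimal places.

0.198

Posterior odds = (π_i f_i(x)) / (π_j f_j(x)); the normalising sum cancels.
Categorical probabilities:
  f_1 = 0.24
  f_2 = 0.24
  f_3 = 0.08
  f_4 = 0.05
Posterior odds = (π_4·f_4) / (π_2·f_2) = (0.19·0.05) / (0.20·0.24) = 0.0095 / 0.048 ≈ 0.198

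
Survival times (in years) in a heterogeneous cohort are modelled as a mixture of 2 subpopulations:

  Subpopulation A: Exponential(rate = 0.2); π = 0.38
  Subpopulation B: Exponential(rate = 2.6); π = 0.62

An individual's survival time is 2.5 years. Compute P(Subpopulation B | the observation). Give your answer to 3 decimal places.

0.050

P(component k | x) = π_k·f_k(x) / marginal(x), where marginal(x) = Σ_j π_j·f_j(x).
Exponential densities:
  L_A = 0.2·e^(−0.2·2.5) = 0.2·e^(−0.5000) = 0.121306
  L_B = 2.6·e^(−2.6·2.5) = 2.6·e^(−6.5000) = 0.00390894
Multiply by the mixture weights:
  π_A·L_A = 0.38 × 0.121306 = 0.0460963
  π_B·L_B = 0.62 × 0.00390894 = 0.00242354
Sum: 0.0460963 + 0.00242354 = 0.0485199
So the posterior for Subpopulation B is 0.00242354 / 0.0485199 ≈ 0.050.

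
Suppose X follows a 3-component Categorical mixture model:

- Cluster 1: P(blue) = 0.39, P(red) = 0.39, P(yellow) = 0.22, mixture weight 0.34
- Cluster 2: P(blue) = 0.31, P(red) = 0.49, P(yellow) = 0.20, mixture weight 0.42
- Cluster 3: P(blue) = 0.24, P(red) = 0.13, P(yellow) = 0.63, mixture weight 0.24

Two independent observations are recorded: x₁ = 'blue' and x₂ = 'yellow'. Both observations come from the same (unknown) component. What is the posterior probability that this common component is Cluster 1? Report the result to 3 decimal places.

By Bayes' theorem, P(k | x) = π_k f_k(x) / Σ_j π_j f_j(x).
Since both observations come from the same component, the likelihood for component k is f_k(x₁)·f_k(x₂).
  p_1 = [P(blue | comp) = 0.39] × [0.22] = 0.0858
  p_2 = [P(blue | comp) = 0.31] × [0.2] = 0.062
  p_3 = [P(blue | comp) = 0.24] × [0.63] = 0.1512
Multiply by the mixture weights:
  π_1·p_1 = 0.34 × 0.0858 = 0.029172
  π_2·p_2 = 0.42 × 0.062 = 0.02604
  π_3·p_3 = 0.24 × 0.1512 = 0.036288
Evidence: 0.029172 + 0.02604 + 0.036288 = 0.0915
P(Cluster 1 | data) ≈ 0.319

0.319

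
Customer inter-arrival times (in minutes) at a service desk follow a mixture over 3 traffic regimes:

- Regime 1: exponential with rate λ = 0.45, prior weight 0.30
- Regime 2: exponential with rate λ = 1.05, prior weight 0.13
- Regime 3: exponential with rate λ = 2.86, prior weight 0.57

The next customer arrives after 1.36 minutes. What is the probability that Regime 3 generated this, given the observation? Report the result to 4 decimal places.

0.2394

The responsibility of component k is π_k f_k(x) divided by Σ_j π_j f_j(x).
Exponential densities:
  L_1 = 0.244019
  L_2 = 0.251777
  L_3 = 0.0584971
Weight by the priors:
  π_1·L_1 = 0.30 × 0.244019 = 0.0732058
  π_2·L_2 = 0.13 × 0.251777 = 0.0327311
  π_3·L_3 = 0.57 × 0.0584971 = 0.0333433
Sum: 0.0732058 + 0.0327311 + 0.0333433 = 0.13928
So the posterior for Regime 3 is 0.0333433 / 0.13928 ≈ 0.2394.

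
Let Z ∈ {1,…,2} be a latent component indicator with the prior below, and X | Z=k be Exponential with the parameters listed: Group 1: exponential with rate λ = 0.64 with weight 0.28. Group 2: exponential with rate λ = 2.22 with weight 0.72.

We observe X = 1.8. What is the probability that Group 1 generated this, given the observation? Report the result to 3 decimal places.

0.658

Posterior ∝ prior × likelihood, so P(k | x) ∝ π_k f_k(x); normalise over all components.
Evaluate each component's likelihood at the observed value:
  f_1 = 0.202243
  f_2 = 0.0408237
Prior × likelihood for each component:
  π_1·f_1 = 0.28 × 0.202243 = 0.0566279
  π_2·f_2 = 0.72 × 0.0408237 = 0.0293931
Sum: 0.0566279 + 0.0293931 = 0.086021
So the posterior for Group 1 is 0.0566279 / 0.086021 ≈ 0.658.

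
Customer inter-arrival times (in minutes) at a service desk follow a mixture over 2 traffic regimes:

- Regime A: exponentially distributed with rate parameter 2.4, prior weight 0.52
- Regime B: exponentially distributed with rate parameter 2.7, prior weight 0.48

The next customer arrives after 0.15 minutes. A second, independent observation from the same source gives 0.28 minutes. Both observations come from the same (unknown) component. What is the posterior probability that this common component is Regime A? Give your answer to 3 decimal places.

The responsibility of component k is π_k f_k(x) divided by Σ_j π_j f_j(x).
Since both observations come from the same component, the likelihood for component k is f_k(x₁)·f_k(x₂).
  L_A = [1.67442] × [1.22565] = 2.05225
  L_B = [1.80084] × [1.26776] = 2.28303
Unnormalised posteriors:
  π_A·L_A = 0.52 × 2.05225 = 1.06717
  π_B·L_B = 0.48 × 2.28303 = 1.09585
Denominator: 1.06717 + 1.09585 = 2.16303
So the posterior for Regime A is 1.06717 / 2.16303 ≈ 0.493.

0.493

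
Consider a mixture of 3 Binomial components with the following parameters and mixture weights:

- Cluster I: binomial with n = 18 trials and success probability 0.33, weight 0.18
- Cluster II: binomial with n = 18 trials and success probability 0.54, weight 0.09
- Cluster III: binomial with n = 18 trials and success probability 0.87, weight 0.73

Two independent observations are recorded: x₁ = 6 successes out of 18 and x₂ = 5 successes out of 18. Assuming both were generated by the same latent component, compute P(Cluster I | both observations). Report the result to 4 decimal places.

0.9908

The responsibility of component k is π_k f_k(x) divided by Σ_j π_j f_j(x).
Since both observations come from the same component, the likelihood for component k is f_k(x₁)·f_k(x₂).
  L_I = [C(18,6)·0.33^6·0.67^12 = 18564·0.00129147·0.00818272 = 0.196179] × [0.183832] = 0.036064
  L_II = [C(18,6)·0.54^6·0.46^12 = 18564·0.0247949·8.97623e-05 = 0.0413169] × [0.0162443] = 0.000671163
  L_III = [C(18,6)·0.87^6·0.13^12 = 18564·0.433626·2.32981e-11 = 1.87546e-07] × [1.29342e-08] = 2.42575e-15
Multiply by the mixture weights:
  π_I·L_I = 0.18 × 0.036064 = 0.00649153
  π_II·L_II = 0.09 × 0.000671163 = 6.04047e-05
  π_III·L_III = 0.73 × 2.42575e-15 = 1.7708e-15
Normaliser: 0.00649153 + 6.04047e-05 + 1.7708e-15 = 0.00655193
So the posterior for Cluster I is 0.00649153 / 0.00655193 ≈ 0.9908.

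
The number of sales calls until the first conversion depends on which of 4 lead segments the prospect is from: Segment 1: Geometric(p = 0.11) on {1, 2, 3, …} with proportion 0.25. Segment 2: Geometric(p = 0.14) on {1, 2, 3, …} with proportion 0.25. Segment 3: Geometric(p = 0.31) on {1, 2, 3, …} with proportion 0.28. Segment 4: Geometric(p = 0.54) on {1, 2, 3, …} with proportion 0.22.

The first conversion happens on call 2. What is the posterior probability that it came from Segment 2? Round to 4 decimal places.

0.1780

Apply Bayes' rule: the posterior for each component is proportional to its prior times its likelihood at x.
Component likelihoods at x = 2:
  L_1 = 0.0979
  L_2 = 0.1204
  L_3 = 0.2139
  L_4 = 0.2484
Unnormalised posteriors:
  w_1·L_1 = 0.25 × 0.0979 = 0.024475
  w_2·L_2 = 0.25 × 0.1204 = 0.0301
  w_3·L_3 = 0.28 × 0.2139 = 0.059892
  w_4·L_4 = 0.22 × 0.2484 = 0.054648
Denominator: 0.024475 + 0.0301 + 0.059892 + 0.054648 = 0.169115
P(Segment 2 | x) ≈ 0.1780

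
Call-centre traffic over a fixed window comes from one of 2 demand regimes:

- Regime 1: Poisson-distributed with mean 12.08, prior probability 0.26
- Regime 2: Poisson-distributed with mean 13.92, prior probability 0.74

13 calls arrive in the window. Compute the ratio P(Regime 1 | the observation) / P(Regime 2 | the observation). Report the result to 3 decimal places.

0.350

The posterior odds equal the prior odds times the likelihood ratio: (w_i/w_j)·(f_i(x)/f_j(x)).
Component likelihoods at x = 13 calls:
  L_1 = 0.106246
  L_2 = 0.106574
0.027624 / 0.0788646 ≈ 0.350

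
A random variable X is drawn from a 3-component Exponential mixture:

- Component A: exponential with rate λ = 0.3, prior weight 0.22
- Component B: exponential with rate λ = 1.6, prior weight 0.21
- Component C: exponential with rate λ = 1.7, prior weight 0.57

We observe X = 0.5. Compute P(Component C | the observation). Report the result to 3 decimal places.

0.666

By Bayes' theorem, P(k | x) = π_k f_k(x) / Σ_j π_j f_j(x).
Evaluate each component's likelihood at the observed value:
  L_A = 0.258212
  L_B = 0.718926
  L_C = 0.726605
Unnormalised posteriors:
  π_A·L_A = 0.22 × 0.258212 = 0.0568067
  π_B·L_B = 0.21 × 0.718926 = 0.150975
  π_C·L_C = 0.57 × 0.726605 = 0.414165
Sum: 0.0568067 + 0.150975 + 0.414165 = 0.621946
P(Component C | x) ≈ 0.666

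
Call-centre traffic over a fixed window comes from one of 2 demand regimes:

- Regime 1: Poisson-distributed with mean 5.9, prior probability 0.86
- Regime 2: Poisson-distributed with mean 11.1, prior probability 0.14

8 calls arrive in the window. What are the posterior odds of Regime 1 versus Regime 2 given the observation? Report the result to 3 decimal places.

Since P(k|x) ∝ P(Z=k) f_k(x), the posterior odds are P(Z=i) f_i(x) / (P(Z=j) f_j(x)).
Poisson probabilities:
  L_1 = e^(−5.9)·5.9^8/8! = 0.0997604
  L_2 = e^(−11.1)·11.1^8/8! = 0.0863763
0.0857939 / 0.0120927 ≈ 7.095

7.095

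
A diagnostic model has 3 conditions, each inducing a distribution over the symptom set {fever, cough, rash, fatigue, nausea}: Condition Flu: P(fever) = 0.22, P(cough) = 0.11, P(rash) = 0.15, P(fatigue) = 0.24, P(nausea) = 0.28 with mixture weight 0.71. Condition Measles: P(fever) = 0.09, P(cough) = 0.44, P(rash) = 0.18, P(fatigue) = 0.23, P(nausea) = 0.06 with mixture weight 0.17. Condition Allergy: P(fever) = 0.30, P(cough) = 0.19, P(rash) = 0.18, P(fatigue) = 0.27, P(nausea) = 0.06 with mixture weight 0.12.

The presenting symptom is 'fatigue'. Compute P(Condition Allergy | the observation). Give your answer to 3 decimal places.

0.134

By Bayes' theorem, P(k | x) = w_k f_k(x) / Σ_j w_j f_j(x).
Categorical probabilities:
  f_Flu = 0.24
  f_Measles = 0.23
  f_Allergy = 0.27
Prior × likelihood for each component:
  w_Flu·f_Flu = 0.71 × 0.24 = 0.1704
  w_Measles·f_Measles = 0.17 × 0.23 = 0.0391
  w_Allergy·f_Allergy = 0.12 × 0.27 = 0.0324
Marginal: 0.1704 + 0.0391 + 0.0324 = 0.2419
Responsibility of Condition Allergy: 0.0324 / 0.2419 ≈ 0.134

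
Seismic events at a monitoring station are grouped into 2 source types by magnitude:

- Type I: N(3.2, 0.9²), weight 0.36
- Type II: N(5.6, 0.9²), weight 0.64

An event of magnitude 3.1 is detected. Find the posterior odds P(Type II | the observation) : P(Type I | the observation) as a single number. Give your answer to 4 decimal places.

0.0378

Only the two components matter; the odds are (π_i f_i(x)) / (π_j f_j(x)).
Evaluate each component's likelihood at the observed value:
  f_I = (1/(0.9·√(2π)))·exp(−(3.1−3.2)²/(2·0.9²)) = 0.443269·exp(-0.00617) = 0.440541
  f_II = (1/(0.9·√(2π)))·exp(−(3.1−5.6)²/(2·0.9²)) = 0.443269·exp(-3.85802) = 0.00935726
0.00598865 / 0.158595 ≈ 0.0378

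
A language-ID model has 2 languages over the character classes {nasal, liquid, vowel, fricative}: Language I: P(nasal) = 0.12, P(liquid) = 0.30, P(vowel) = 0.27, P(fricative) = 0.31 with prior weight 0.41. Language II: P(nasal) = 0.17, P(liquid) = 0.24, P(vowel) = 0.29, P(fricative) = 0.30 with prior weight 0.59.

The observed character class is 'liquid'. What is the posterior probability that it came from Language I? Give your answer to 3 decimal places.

0.465

By Bayes' theorem, P(k | x) = P(Z=k) f_k(x) / Σ_j P(Z=j) f_j(x).
Evaluate each component's likelihood at the observed value:
  L_I = P(liquid | comp) = 0.30
  L_II = P(liquid | comp) = 0.24
Unnormalised posteriors:
  P(Z=I)·L_I = 0.41 × 0.3 = 0.123
  P(Z=II)·L_II = 0.59 × 0.24 = 0.1416
Sum: 0.123 + 0.1416 = 0.2646
Responsibility of Language I: 0.123 / 0.2646 ≈ 0.465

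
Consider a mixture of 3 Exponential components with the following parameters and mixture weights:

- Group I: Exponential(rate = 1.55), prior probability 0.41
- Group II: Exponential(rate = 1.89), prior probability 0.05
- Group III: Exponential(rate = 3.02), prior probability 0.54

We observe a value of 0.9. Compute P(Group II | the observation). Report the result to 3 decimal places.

0.061

P(component k | x) = π_k·f_k(x) / marginal(x), where marginal(x) = Σ_j π_j·f_j(x).
Evaluate each component's likelihood at the observed value:
  f_I = 0.384141
  f_II = 0.344927
  f_III = 0.19934
Multiply by the mixture weights:
  π_I·f_I = 0.41 × 0.384141 = 0.157498
  π_II·f_II = 0.05 × 0.344927 = 0.0172463
  π_III·f_III = 0.54 × 0.19934 = 0.107644
Marginal: 0.157498 + 0.0172463 + 0.107644 = 0.282388
So the posterior for Group II is 0.0172463 / 0.282388 ≈ 0.061.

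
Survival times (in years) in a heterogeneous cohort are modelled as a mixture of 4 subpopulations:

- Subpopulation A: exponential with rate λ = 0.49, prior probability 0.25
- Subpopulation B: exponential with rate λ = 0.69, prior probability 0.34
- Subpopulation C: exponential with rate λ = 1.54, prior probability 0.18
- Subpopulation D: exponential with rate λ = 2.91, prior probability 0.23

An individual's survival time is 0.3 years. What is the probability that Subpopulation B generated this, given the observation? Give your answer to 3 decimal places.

The responsibility of component k is π_k f_k(x) divided by Σ_j π_j f_j(x).
Exponential densities:
  p_A = 0.49·e^(−0.49·0.3) = 0.49·e^(−0.1470) = 0.423014
  p_B = 0.69·e^(−0.69·0.3) = 0.69·e^(−0.2070) = 0.560984
  p_C = 1.54·e^(−1.54·0.3) = 1.54·e^(−0.4620) = 0.970234
  p_D = 2.91·e^(−2.91·0.3) = 2.91·e^(−0.8730) = 1.2155
Multiply by the mixture weights:
  π_A·p_A = 0.25 × 0.423014 = 0.105754
  π_B·p_B = 0.34 × 0.560984 = 0.190734
  π_C·p_C = 0.18 × 0.970234 = 0.174642
  π_D·p_D = 0.23 × 1.2155 = 0.279564
Sum: 0.105754 + 0.190734 + 0.174642 + 0.279564 = 0.750694
P(Subpopulation B | 0.3 years) ≈ 0.254

0.254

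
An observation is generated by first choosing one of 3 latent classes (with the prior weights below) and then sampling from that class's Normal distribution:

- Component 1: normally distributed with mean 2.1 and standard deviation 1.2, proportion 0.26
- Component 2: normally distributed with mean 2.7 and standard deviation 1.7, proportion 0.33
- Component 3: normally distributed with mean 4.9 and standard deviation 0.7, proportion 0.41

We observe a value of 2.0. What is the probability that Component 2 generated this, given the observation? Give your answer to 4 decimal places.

0.4522

Posterior ∝ prior × likelihood, so P(k | x) ∝ w_k f_k(x); normalise over all components.
Normal densities:
  L_1 = (1/(1.2·√(2π)))·exp(−(2.0−2.1)²/(2·1.2²)) = 0.332452·exp(-0.00347) = 0.3313
  L_2 = (1/(1.7·√(2π)))·exp(−(2.0−2.7)²/(2·1.7²)) = 0.234672·exp(-0.08478) = 0.215598
  L_3 = (1/(0.7·√(2π)))·exp(−(2.0−4.9)²/(2·0.7²)) = 0.569918·exp(-8.58163) = 0.00010687
Multiply by the mixture weights:
  w_1·L_1 = 0.26 × 0.3313 = 0.0861379
  w_2·L_2 = 0.33 × 0.215598 = 0.0711472
  w_3·L_3 = 0.41 × 0.00010687 = 4.38168e-05
Denominator: 0.0861379 + 0.0711472 + 4.38168e-05 = 0.157329
P(Component 2 | x) = 0.0711472 / 0.157329 ≈ 0.4522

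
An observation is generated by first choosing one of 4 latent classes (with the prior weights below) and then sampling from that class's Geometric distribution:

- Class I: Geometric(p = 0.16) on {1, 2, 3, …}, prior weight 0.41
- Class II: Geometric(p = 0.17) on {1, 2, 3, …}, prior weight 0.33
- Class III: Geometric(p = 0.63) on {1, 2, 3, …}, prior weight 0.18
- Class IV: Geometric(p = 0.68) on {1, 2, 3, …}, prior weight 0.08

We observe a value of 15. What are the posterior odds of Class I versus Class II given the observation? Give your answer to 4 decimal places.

The posterior odds equal the prior odds times the likelihood ratio: (P(Z=i)/P(Z=j))·(f_i(x)/f_j(x)).
Evaluate each component's likelihood at the observed value:
  f_I = 0.16·(1−0.16)^14 = 0.16·0.0870783 = 0.0139325
  f_II = 0.17·(1−0.17)^14 = 0.17·0.0736365 = 0.0125182
  f_III = 0.63·(1−0.63)^14 = 0.63·9.01206e-07 = 5.6776e-07
  f_IV = 0.68·(1−0.68)^14 = 0.68·1.18059e-07 = 8.02802e-08
0.00571234 / 0.00413101 ≈ 1.3828

1.3828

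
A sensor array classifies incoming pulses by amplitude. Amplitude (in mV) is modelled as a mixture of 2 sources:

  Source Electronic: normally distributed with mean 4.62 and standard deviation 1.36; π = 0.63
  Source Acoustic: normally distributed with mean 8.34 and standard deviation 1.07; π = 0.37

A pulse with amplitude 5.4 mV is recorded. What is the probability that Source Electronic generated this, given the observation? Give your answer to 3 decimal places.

0.980

Posterior ∝ prior × likelihood, so P(k | x) ∝ w_k f_k(x); normalise over all components.
Evaluate each component's likelihood at the observed value:
  f_Electronic = 0.248853
  f_Acoustic = 0.00855341
Unnormalised posteriors:
  w_Electronic·f_Electronic = 0.63 × 0.248853 = 0.156778
  w_Acoustic·f_Acoustic = 0.37 × 0.00855341 = 0.00316476
Marginal: 0.156778 + 0.00316476 = 0.159942
P(Source Electronic | x) ≈ 0.980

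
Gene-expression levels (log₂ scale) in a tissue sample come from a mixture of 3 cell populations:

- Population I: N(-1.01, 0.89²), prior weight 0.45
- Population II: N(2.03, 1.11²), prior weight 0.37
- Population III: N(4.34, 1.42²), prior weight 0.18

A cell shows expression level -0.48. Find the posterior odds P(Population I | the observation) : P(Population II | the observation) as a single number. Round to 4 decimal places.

16.3786

Since P(k|x) ∝ w_k f_k(x), the posterior odds are w_i f_i(x) / (w_j f_j(x)).
Normal densities:
  p_I = (1/(0.89·√(2π)))·exp(−(-0.48−-1.01)²/(2·0.89²)) = 0.448250·exp(-0.17731) = 0.375417
  p_II = (1/(1.11·√(2π)))·exp(−(-0.48−2.03)²/(2·1.11²)) = 0.359407·exp(-2.55665) = 0.0278771
  p_III = (1/(1.42·√(2π)))·exp(−(-0.48−4.34)²/(2·1.42²)) = 0.280945·exp(-5.76086) = 0.000884528
0.168938 / 0.0103145 ≈ 16.3786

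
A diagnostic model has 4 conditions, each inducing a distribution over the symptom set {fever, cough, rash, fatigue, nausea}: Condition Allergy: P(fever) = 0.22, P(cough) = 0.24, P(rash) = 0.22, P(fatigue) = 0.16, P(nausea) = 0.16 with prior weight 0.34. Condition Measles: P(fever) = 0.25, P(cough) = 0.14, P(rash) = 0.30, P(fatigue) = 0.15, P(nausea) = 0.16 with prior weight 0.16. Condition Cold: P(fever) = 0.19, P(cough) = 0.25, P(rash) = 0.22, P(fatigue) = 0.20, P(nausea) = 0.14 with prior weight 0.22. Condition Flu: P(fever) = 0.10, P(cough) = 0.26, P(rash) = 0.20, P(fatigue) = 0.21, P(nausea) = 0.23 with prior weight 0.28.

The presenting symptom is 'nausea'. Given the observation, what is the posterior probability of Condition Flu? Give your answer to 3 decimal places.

0.368

P(component k | x) = π_k·f_k(x) / marginal(x), where marginal(x) = Σ_j π_j·f_j(x).
Categorical probabilities:
  L_Allergy = 0.16
  L_Measles = 0.16
  L_Cold = 0.14
  L_Flu = 0.23
Weight by the priors:
  π_Allergy·L_Allergy = 0.34 × 0.16 = 0.0544
  π_Measles·L_Measles = 0.16 × 0.16 = 0.0256
  π_Cold·L_Cold = 0.22 × 0.14 = 0.0308
  π_Flu·L_Flu = 0.28 × 0.23 = 0.0644
Evidence: 0.0544 + 0.0256 + 0.0308 + 0.0644 = 0.1752
Responsibility of Condition Flu: 0.0644 / 0.1752 ≈ 0.368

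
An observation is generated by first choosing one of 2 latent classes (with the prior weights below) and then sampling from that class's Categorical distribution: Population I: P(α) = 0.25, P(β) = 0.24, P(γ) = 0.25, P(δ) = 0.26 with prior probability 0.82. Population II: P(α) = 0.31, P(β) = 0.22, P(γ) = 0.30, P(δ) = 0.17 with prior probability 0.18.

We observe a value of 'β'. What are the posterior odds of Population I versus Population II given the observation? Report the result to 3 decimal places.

Posterior odds = (π_i f_i(x)) / (π_j f_j(x)); the normalising sum cancels.
Evaluate each component's likelihood at the observed value:
  L_I = P(β | comp) = 0.24
  L_II = P(β | comp) = 0.22
Posterior odds = (π_I·L_I) / (π_II·L_II) = (0.82·0.24) / (0.18·0.22) = 0.1968 / 0.0396 ≈ 4.970

4.970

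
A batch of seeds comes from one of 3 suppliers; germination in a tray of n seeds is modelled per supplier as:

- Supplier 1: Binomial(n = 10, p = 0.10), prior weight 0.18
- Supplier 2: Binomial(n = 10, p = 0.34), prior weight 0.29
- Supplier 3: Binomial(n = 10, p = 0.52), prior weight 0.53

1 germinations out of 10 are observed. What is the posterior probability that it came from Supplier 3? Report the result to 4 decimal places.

0.0385

The responsibility of component k is π_k f_k(x) divided by Σ_j π_j f_j(x).
Evaluate each component's likelihood at the observed value:
  p_1 = C(10,1)·0.10^1·0.90^9 = 10·0.1·0.38742 = 0.38742
  p_2 = C(10,1)·0.34^1·0.66^9 = 10·0.34·0.0237627 = 0.0807931
  p_3 = C(10,1)·0.52^1·0.48^9 = 10·0.52·0.00135261 = 0.00703355
Prior × likelihood for each component:
  π_1·p_1 = 0.18 × 0.38742 = 0.0697357
  π_2·p_2 = 0.29 × 0.0807931 = 0.02343
  π_3·p_3 = 0.53 × 0.00703355 = 0.00372778
Denominator: 0.0697357 + 0.02343 + 0.00372778 = 0.0968935
P(Supplier 3 | data) ≈ 0.0385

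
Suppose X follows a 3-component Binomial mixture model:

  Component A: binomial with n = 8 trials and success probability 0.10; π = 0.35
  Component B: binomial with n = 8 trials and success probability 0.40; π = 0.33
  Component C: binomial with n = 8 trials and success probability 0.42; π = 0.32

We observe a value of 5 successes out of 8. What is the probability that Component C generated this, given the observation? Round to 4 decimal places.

The responsibility of component k is π_k f_k(x) divided by Σ_j π_j f_j(x).
Binomial probabilities:
  p_A = C(8,5)·0.10^5·0.90^3 = 56·1e-05·0.729 = 0.00040824
  p_B = C(8,5)·0.40^5·0.60^3 = 56·0.01024·0.216 = 0.123863
  p_C = C(8,5)·0.42^5·0.58^3 = 56·0.0130691·0.195112 = 0.142797
Multiply by the mixture weights:
  π_A·p_A = 0.35 × 0.00040824 = 0.000142884
  π_B·p_B = 0.33 × 0.123863 = 0.0408748
  π_C·p_C = 0.32 × 0.142797 = 0.045695
Evidence: 0.000142884 + 0.0408748 + 0.045695 = 0.0867127
So the posterior for Component C is 0.045695 / 0.0867127 ≈ 0.5270.

0.5270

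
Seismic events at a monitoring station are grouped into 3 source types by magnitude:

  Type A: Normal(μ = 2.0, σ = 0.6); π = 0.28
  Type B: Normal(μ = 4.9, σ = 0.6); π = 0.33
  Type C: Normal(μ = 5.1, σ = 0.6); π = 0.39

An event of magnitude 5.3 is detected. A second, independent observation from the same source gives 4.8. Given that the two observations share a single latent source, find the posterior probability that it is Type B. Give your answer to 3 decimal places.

Posterior ∝ prior × likelihood, so P(k | x) ∝ w_k f_k(x); normalise over all components.
Since both observations come from the same component, the likelihood for component k is f_k(x₁)·f_k(x₂).
  L_A = [(1/(0.6·√(2π)))·exp(−(5.3−2.0)²/(2·0.6²)) = 0.664904·exp(-15.12500) = 1.79496e-07] × [1.24101e-05] = 2.22756e-12
  L_B = [(1/(0.6·√(2π)))·exp(−(5.3−4.9)²/(2·0.6²)) = 0.664904·exp(-0.22222) = 0.532413] × [0.655733] = 0.349121
  L_C = [(1/(0.6·√(2π)))·exp(−(5.3−5.1)²/(2·0.6²)) = 0.664904·exp(-0.05556) = 0.628972] × [0.586776] = 0.369065
Weight by the priors:
  w_A·L_A = 0.28 × 2.22756e-12 = 6.23717e-13
  w_B·L_B = 0.33 × 0.349121 = 0.11521
  w_C·L_C = 0.39 × 0.369065 = 0.143936
Sum: 6.23717e-13 + 0.11521 + 0.143936 = 0.259145
P(Type B | x₁,x₂) ≈ 0.445

0.445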